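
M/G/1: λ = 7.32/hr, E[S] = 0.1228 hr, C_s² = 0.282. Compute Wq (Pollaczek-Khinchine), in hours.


ρ = λ·E[S] = 7.32·0.1228 = 0.8989
E[S²] = E[S]²(1+C_s²) = 0.1228²·(1+0.282) = 0.019332
Wq = λ·E[S²]/(2(1−ρ)) = 7.32·0.019332/(2·0.1011) = 0.69984 hr

Final: 0.69984 hr


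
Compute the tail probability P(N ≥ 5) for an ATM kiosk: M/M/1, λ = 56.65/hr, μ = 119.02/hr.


ρ = 56.65/119.02 = 0.4760
P(N ≥ n) = ρ^n = 0.4760^5 = 0.024429

Final: 0.024429


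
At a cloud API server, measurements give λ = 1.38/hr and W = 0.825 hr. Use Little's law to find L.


L = λW = 1.38·0.825 = 1.1385

Final: 1.1385


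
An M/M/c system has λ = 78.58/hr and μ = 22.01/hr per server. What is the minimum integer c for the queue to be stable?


Stability requires cμ > λ ⇔ c > λ/μ.
λ/μ = 78.58/22.01 = 3.5702
Minimum integer c = ⌊3.5702⌋ + 1 = 4
Check: 4·22.01 = 88.04 > 78.58, while 3·22.01 = 66.03 ≤ 78.58

Final: 4 servers


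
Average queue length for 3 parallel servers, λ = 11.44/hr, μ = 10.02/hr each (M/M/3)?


a = λ/μ = 1.1417; ρ = a/3 = 0.3806
P₀ = 0.313096
Lq = P₀·a^c·ρ / (c!·(1−ρ)²) = 0.313096·1.48825·0.3806/(6·0.38369)
= 0.07703

Final: 0.07703


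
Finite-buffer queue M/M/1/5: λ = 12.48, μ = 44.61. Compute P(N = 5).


ρ = λ/μ = 12.48/44.61 = 0.2798
P_K = (1−ρ)ρ^K/(1−ρ^(K+1)) = (0.7202·0.001714)/(1 − 0.0004794)
= 0.001234/0.999521 = 0.001235

Final: 0.001235


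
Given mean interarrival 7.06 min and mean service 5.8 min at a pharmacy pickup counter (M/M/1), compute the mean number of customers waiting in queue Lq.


λ = 60/7.06 = 8.4986 /hr
μ = 60/5.8 = 10.3448 /hr
ρ = λ/μ = 8.4986/10.3448 = 0.8215
Lq = ρ²/(1−ρ) = 0.6749/0.1785 = 3.7816

Final: 3.7816


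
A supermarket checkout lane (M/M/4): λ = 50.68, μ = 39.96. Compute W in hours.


a = 1.2683; ρ = 0.3171; P₀ = 0.280082
Lq = P₀·a^c·ρ/(c!(1−ρ)²) = 0.02053
Wq = Lq/λ = 0.02053/50.68 = 0.0004050 hr
W = Wq + 1/μ = 0.0004050 + 0.02503 = 0.02543 hr

Final: 0.02543 hr


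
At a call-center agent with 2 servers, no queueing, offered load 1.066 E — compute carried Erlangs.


B(2,1.066) = 0.215695 (Erlang-B)
Carried load = a(1 − B) = 1.066·(1 − 0.215695) = 1.066·0.784305 = 0.8361 E

Final: 0.8361 Erlangs


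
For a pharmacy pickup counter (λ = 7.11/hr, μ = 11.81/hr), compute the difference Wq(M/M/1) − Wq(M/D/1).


ρ = 7.11/11.81 = 0.6020
Wq(M/M/1) = ρ/(μ−λ) = 0.6020/4.70 = 0.12809 hr
Wq(M/D/1) = ρ/(2(μ−λ)) = 0.06405 hr
Savings = 0.12809 − 0.06405 = 0.06405 hr

Final: 0.06405 hr


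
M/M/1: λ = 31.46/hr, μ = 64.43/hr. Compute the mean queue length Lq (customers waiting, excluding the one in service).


ρ = 31.46/64.43 = 0.4883
Lq = ρ²/(1−ρ) = 0.2384/0.5117 = 0.4659

Final: 0.4659


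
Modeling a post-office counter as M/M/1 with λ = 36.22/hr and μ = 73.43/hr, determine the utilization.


ρ = λ/μ = 36.22/73.43 = 0.4933

Final: 0.4933


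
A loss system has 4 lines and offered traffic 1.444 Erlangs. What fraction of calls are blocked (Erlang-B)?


B(c,a) = (a^c/c!) / Σ_{k=0}^{c} a^k/k!
a^4/4! = 0.181158
Σ terms (k=0..4): 1.00000 + 1.44400 + 1.04257 + 0.50182 + 0.18116 = 4.169549
B = 0.181158/4.169549 = 0.043448

Final: 0.043448


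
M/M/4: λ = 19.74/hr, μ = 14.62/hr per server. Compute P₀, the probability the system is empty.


a = λ/μ = 19.74/14.62 = 1.3502; ρ = a/c = 0.3376
Σ_{k=0}^{3} a^k/k! (terms k=0..3) = 1.00000 + 1.35021 + 0.91153 + 0.41025 = 3.67198
Tail: a^4/(4!(1−ρ)) = 3.32353/(24·0.6624) = 0.20904
P₀ = 1/(3.67198 + 0.20904) = 1/3.88102 = 0.257664

Final: 0.257664


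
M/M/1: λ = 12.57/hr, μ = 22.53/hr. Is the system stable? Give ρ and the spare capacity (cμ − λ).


Total capacity cμ = 1·22.53 = 22.53/hr
ρ = λ/(cμ) = 12.57/22.53 = 0.5579
Stable ⇔ ρ < 1: YES
Spare capacity = cμ − λ = 22.53 − 12.57 = 9.96/hr

Final: ρ = 0.5579; stable; margin = 9.96/hr


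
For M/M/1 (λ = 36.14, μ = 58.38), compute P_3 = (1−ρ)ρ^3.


ρ = 36.14/58.38 = 0.6190
P_n = (1−ρ)·ρ^n = (1 − 0.6190)·0.6190^3 = 0.3810·0.237231 = 0.090374

Final: 0.090374


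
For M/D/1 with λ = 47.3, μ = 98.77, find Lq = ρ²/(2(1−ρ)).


ρ = 47.3/98.77 = 0.4789
M/D/1: Lq = ρ²/(2(1−ρ)) = 0.2293/(2·0.5211) = 0.22005

Final: 0.22005


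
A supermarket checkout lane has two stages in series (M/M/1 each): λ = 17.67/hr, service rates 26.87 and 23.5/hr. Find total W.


Each node sees arrival rate λ = 17.67/hr (tandem ⇒ throughput preserved).
W₁ = 1/(μ₁−λ) = 1/(26.87−17.67) = 0.10870 hr
W₂ = 1/(μ₂−λ) = 1/(23.5−17.67) = 0.17153 hr
W_total = W₁ + W₂ = 0.10870 + 0.17153 = 0.28022 hr

Final: 0.28022 hr


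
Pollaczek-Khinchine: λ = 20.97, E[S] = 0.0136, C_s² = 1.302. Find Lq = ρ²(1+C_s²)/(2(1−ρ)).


ρ = λ·E[S] = 20.97·0.0136 = 0.2852
Lq = ρ²(1+C_s²)/(2(1−ρ)) = 0.08133·(1+1.302)/(2·0.7148)
= 0.08133·2.3020/1.4296 = 0.13097

Final: 0.13097


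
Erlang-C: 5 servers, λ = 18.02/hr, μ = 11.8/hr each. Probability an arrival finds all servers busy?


a = λ/μ = 1.5271; ρ = a/5 = 0.3054
P₀ = 0.216779 (from M/M/c formula)
C(c,a) = [a^c/(c!(1−ρ))]·P₀ = [8.30546/(120·0.6946)]·0.216779
= 0.09965·0.216779 = 0.021601

Final: 0.021601


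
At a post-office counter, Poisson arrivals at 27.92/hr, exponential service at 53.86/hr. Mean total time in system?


W = 1/(μ−λ) = 1/(53.86 − 27.92) = 1/25.94 = 0.03855 hr

Final: 0.03855 hr


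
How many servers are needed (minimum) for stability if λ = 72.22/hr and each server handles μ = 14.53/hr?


Stability requires cμ > λ ⇔ c > λ/μ.
λ/μ = 72.22/14.53 = 4.9704
Minimum integer c = ⌊4.9704⌋ + 1 = 5
Check: 5·14.53 = 72.65 > 72.22, while 4·14.53 = 58.12 ≤ 72.22

Final: 5 servers


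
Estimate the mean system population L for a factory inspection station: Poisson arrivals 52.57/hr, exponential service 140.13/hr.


ρ = λ/μ = 52.57/140.13 = 0.3752
L = ρ/(1−ρ) = 0.3752/(1 − 0.3752) = 0.3752/0.6248 = 0.6004

Final: 0.6004


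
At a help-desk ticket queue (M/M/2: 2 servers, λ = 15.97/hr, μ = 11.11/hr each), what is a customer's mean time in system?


a = 1.4374; ρ = 0.7187; P₀ = 0.163655
Lq = P₀·a^c·ρ/(c!(1−ρ)²) = 1.53593
Wq = Lq/λ = 1.53593/15.97 = 0.09618 hr
W = Wq + 1/μ = 0.09618 + 0.09001 = 0.18618 hr

Final: 0.18618 hr


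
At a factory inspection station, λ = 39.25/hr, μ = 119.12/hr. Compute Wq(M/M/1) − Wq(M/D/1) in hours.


ρ = 39.25/119.12 = 0.3295
Wq(M/M/1) = ρ/(μ−λ) = 0.3295/79.87 = 0.004125 hr
Wq(M/D/1) = ρ/(2(μ−λ)) = 0.002063 hr
Savings = 0.004125 − 0.002063 = 0.002063 hr

Final: 0.002063 hr


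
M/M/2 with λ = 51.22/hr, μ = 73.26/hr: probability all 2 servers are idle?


a = λ/μ = 51.22/73.26 = 0.6992; ρ = a/c = 0.3496
Σ_{k=0}^{1} a^k/k! (terms k=0..1) = 1.00000 + 0.69915 = 1.69915
Tail: a^2/(2!(1−ρ)) = 0.48882/(2·0.6504) = 0.37577
P₀ = 1/(1.69915 + 0.37577) = 1/2.07492 = 0.481946

Final: 0.481946


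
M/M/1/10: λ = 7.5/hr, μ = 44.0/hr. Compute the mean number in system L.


ρ = 7.5/44.0 = 0.1705
L = ρ[1 − (K+1)ρ^K + Kρ^(K+1)] / [(1−ρ)(1−ρ^(K+1))]
Numerator: 0.1705·(1 − 11·0.00000002071 + 10·0.000000003529) = 0.170455
Denominator: (0.8295)·(1.000000) = 0.829545
L = 0.170455/0.829545 = 0.2055

Final: 0.2055


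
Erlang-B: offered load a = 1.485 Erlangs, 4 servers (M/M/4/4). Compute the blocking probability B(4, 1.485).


B(c,a) = (a^c/c!) / Σ_{k=0}^{c} a^k/k!
a^4/4! = 0.202626
Σ terms (k=0..4): 1.00000 + 1.48500 + 1.10261 + 0.54579 + 0.20263 = 4.336031
B = 0.202626/4.336031 = 0.046731

Final: 0.046731


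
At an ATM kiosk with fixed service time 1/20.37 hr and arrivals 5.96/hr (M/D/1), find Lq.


ρ = 5.96/20.37 = 0.2926
M/D/1: Lq = ρ²/(2(1−ρ)) = 0.08561/(2·0.7074) = 0.06051

Final: 0.06051


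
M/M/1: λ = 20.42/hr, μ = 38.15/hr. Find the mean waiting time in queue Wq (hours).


ρ = 20.42/38.15 = 0.5353
Wq = ρ/(μ−λ) = 0.5353/(38.15 − 20.42) = 0.5353/17.73 = 0.03019 hr

Final: 0.03019 hr


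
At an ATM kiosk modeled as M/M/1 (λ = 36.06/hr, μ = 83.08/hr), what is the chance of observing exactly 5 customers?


ρ = 36.06/83.08 = 0.4340
P_n = (1−ρ)·ρ^n = (1 − 0.4340)·0.4340^5 = 0.5660·0.015404 = 0.008718

Final: 0.008718


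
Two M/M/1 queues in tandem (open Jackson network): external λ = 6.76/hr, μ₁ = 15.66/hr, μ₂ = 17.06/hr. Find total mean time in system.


Each node sees arrival rate λ = 6.76/hr (tandem ⇒ throughput preserved).
W₁ = 1/(μ₁−λ) = 1/(15.66−6.76) = 0.11236 hr
W₂ = 1/(μ₂−λ) = 1/(17.06−6.76) = 0.09709 hr
W_total = W₁ + W₂ = 0.11236 + 0.09709 = 0.20945 hr

Final: 0.20945 hr


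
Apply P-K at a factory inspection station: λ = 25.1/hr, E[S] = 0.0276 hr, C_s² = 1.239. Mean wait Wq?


ρ = λ·E[S] = 25.1·0.0276 = 0.6928
E[S²] = E[S]²(1+C_s²) = 0.0276²·(1+1.239) = 0.001706
Wq = λ·E[S²]/(2(1−ρ)) = 25.1·0.001706/(2·0.3072) = 0.06967 hr

Final: 0.06967 hr


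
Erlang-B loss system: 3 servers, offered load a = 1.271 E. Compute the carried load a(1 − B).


B(3,1.271) = 0.100033 (Erlang-B)
Carried load = a(1 − B) = 1.271·(1 − 0.100033) = 1.271·0.899967 = 1.1439 E

Final: 1.1439 Erlangs


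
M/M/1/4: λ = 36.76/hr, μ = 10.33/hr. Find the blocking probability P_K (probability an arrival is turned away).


ρ = λ/μ = 36.76/10.33 = 3.5586
P_K = (1−ρ)ρ^K/(1−ρ^(K+1)) = (-2.5586·160.361727)/(1 − 570.657995)
= -410.296268/-569.657995 = 0.720250

Final: 0.720250


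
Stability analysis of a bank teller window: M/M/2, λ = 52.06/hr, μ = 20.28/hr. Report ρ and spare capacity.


Total capacity cμ = 2·20.28 = 40.56/hr
ρ = λ/(cμ) = 52.06/40.56 = 1.2835
Stable ⇔ ρ < 1: NO
Spare capacity = cμ − λ = 40.56 − 52.06 = -11.50/hr

Final: ρ = 1.2835; unstable; margin = -11.50/hr


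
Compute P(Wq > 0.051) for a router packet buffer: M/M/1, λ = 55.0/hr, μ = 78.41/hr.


ρ = 55.0/78.41 = 0.7014
P(Wq > t) = ρ·e^{−(μ−λ)t} = 0.7014·e^{−1.1939}
= 0.7014·0.303034 = 0.212561

Final: 0.212561


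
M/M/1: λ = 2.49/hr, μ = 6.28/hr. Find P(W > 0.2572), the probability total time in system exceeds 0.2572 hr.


W ~ Exponential(μ−λ) for M/M/1.
μ − λ = 6.28 − 2.49 = 3.7900
P(W > t) = e^{−(μ−λ)t} = e^{−0.9748} = 0.377272

Final: 0.377272


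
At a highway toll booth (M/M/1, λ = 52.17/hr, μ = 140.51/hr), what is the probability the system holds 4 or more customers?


ρ = 52.17/140.51 = 0.3713
P(N ≥ n) = ρ^n = 0.3713^4 = 0.019004

Final: 0.019004


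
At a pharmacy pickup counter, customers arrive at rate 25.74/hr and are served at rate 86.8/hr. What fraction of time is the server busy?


ρ = λ/μ = 25.74/86.8 = 0.2965

Final: 0.2965


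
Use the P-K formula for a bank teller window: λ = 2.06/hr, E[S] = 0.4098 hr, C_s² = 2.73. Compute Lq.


ρ = λ·E[S] = 2.06·0.4098 = 0.8442
Lq = ρ²(1+C_s²)/(2(1−ρ)) = 0.7127·(1+2.73)/(2·0.1558)
= 0.7127·3.7300/0.3116 = 8.53014

Final: 8.53014


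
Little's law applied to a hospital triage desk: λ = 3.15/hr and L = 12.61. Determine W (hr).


W = L/λ = 12.61/3.15 = 4.0032 hr

Final: 4.0032 hr


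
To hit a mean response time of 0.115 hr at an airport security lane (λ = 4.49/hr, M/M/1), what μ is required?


W = 1/(μ−λ) ⇒ μ − λ = 1/W = 1/0.115 = 8.6957
μ = λ + 1/W = 4.49 + 8.6957 = 13.1857 per hr

Final: 13.1857 /hr


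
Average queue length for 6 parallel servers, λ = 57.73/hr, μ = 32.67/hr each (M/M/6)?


a = λ/μ = 1.7671; ρ = a/6 = 0.2945
P₀ = 0.170715
Lq = P₀·a^c·ρ / (c!·(1−ρ)²) = 0.170715·30.44490·0.2945/(720·0.49772)
= 0.004271

Final: 0.004271


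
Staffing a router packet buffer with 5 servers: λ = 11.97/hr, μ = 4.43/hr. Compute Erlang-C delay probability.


a = λ/μ = 2.7020; ρ = a/5 = 0.5404
P₀ = 0.064629 (from M/M/c formula)
C(c,a) = [a^c/(c!(1−ρ))]·P₀ = [144.02972/(120·0.4596)]·0.064629
= 2.61154·0.064629 = 0.168781

Final: 0.168781


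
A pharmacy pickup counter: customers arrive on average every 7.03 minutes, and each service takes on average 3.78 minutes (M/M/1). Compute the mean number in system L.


λ = 60/7.03 = 8.5349 /hr
μ = 60/3.78 = 15.8730 /hr
ρ = λ/μ = 8.5349/15.8730 = 0.5377
L = ρ/(1−ρ) = 0.5377/0.4623 = 1.1631

Final: 1.1631


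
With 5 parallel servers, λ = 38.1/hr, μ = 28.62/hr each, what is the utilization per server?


ρ = λ/(cμ) = 38.1/(5·28.62) = 38.1/143.10 = 0.2662

Final: 0.2662


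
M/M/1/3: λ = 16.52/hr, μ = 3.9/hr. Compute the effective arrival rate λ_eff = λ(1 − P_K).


ρ = 4.2359; P_K = (1−ρ)ρ^3/(1−ρ^4) = 0.766303
λ_eff = λ(1 − P_K) = 16.52·(1 − 0.766303) = 16.52·0.233697 = 3.8607 /hr

Final: 3.8607 /hr


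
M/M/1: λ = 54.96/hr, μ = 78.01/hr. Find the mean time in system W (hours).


W = 1/(μ−λ) = 1/(78.01 − 54.96) = 1/23.05 = 0.04338 hr

Final: 0.04338 hr


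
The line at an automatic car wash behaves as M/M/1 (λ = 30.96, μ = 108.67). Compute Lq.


ρ = 30.96/108.67 = 0.2849
Lq = ρ²/(1−ρ) = 0.08117/0.7151 = 0.1135

Final: 0.1135


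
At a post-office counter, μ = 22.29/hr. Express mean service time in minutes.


Mean service time = 1/μ = 1/22.29 hour = 0.04486 hour
In minutes: 0.04486 × 60 = 2.6918 min

Final: 2.6918 min


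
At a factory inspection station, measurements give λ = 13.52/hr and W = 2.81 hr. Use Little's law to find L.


L = λW = 13.52·2.81 = 37.9912

Final: 37.9912


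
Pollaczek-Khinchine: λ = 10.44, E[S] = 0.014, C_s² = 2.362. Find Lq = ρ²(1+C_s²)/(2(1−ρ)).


ρ = λ·E[S] = 10.44·0.014 = 0.1462
Lq = ρ²(1+C_s²)/(2(1−ρ)) = 0.02136·(1+2.362)/(2·0.8538)
= 0.02136·3.3620/1.7077 = 0.04206

Final: 0.04206


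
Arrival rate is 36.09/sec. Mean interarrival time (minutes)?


Mean interarrival time = 1/λ = 1/36.09 second = 0.02771 second
In minutes: 0.02771 × 0.0166667 = 0.0004618 min

Final: 0.0004618 min


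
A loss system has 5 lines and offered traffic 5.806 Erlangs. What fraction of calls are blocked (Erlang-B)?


B(c,a) = (a^c/c!) / Σ_{k=0}^{c} a^k/k!
a^5/5! = 54.979896
Σ terms (k=0..5): 1.00000 + 5.80600 + 16.85482 + 32.61969 + 47.34748 + 54.97990 = 158.607886
B = 54.979896/158.607886 = 0.346640

Final: 0.346640


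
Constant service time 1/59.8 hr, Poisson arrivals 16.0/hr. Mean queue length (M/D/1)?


ρ = 16.0/59.8 = 0.2676
M/D/1: Lq = ρ²/(2(1−ρ)) = 0.07159/(2·0.7324) = 0.04887

Final: 0.04887


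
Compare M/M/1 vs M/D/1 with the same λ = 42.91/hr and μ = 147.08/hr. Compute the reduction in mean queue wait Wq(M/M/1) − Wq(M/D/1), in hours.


ρ = 42.91/147.08 = 0.2917
Wq(M/M/1) = ρ/(μ−λ) = 0.2917/104.17 = 0.002801 hr
Wq(M/D/1) = ρ/(2(μ−λ)) = 0.001400 hr
Savings = 0.002801 − 0.001400 = 0.001400 hr

Final: 0.001400 hr


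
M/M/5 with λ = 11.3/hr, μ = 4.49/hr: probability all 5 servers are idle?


a = λ/μ = 11.3/4.49 = 2.5167; ρ = a/c = 0.5033
Σ_{k=0}^{4} a^k/k! (terms k=0..4) = 1.00000 + 2.51670 + 3.16690 + 2.65672 + 1.67154 = 11.01186
Tail: a^5/(5!(1−ρ)) = 100.96260/(120·0.4967) = 1.69403
P₀ = 1/(11.01186 + 1.69403) = 1/12.70589 = 0.078704

Final: 0.078704


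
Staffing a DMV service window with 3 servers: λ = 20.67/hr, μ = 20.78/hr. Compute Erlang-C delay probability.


a = λ/μ = 0.9947; ρ = a/3 = 0.3316
P₀ = 0.365654 (from M/M/c formula)
C(c,a) = [a^c/(c!(1−ρ))]·P₀ = [0.98420/(6·0.6684)]·0.365654
= 0.24540·0.365654 = 0.089732

Final: 0.089732


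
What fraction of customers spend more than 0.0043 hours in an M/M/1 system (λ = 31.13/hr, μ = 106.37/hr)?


W ~ Exponential(μ−λ) for M/M/1.
μ − λ = 106.37 − 31.13 = 75.2400
P(W > t) = e^{−(μ−λ)t} = e^{−0.3235} = 0.723589

Final: 0.723589


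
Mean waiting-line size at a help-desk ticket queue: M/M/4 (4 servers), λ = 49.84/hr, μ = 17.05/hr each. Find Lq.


a = λ/μ = 2.9232; ρ = a/4 = 0.7308
P₀ = 0.042266
Lq = P₀·a^c·ρ / (c!·(1−ρ)²) = 0.042266·73.01542·0.7308/(24·0.07247)
= 1.29662

Final: 1.29662


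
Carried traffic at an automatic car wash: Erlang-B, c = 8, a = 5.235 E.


B(8,5.235) = 0.081401 (Erlang-B)
Carried load = a(1 − B) = 5.235·(1 − 0.081401) = 5.235·0.918599 = 4.8089 E

Final: 4.8089 Erlangs


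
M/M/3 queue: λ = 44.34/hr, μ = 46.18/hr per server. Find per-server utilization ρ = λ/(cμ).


ρ = λ/(cμ) = 44.34/(3·46.18) = 44.34/138.54 = 0.3201

Final: 0.3201


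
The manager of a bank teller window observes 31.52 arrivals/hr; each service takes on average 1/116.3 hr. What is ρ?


ρ = λ/μ = 31.52/116.3 = 0.2710

Final: 0.2710


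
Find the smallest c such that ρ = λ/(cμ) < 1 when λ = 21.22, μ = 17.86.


Stability requires cμ > λ ⇔ c > λ/μ.
λ/μ = 21.22/17.86 = 1.1881
Minimum integer c = ⌊1.1881⌋ + 1 = 2
Check: 2·17.86 = 35.72 > 21.22, while 1·17.86 = 17.86 ≤ 21.22

Final: 2 servers


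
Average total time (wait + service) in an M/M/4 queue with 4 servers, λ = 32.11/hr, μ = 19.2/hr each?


a = 1.6724; ρ = 0.4181; P₀ = 0.184823
Lq = P₀·a^c·ρ/(c!(1−ρ)²) = 0.07438
Wq = Lq/λ = 0.07438/32.11 = 0.002317 hr
W = Wq + 1/μ = 0.002317 + 0.05208 = 0.05440 hr

Final: 0.05440 hr


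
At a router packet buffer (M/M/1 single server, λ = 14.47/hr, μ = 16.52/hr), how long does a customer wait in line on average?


ρ = 14.47/16.52 = 0.8759
Wq = ρ/(μ−λ) = 0.8759/(16.52 − 14.47) = 0.8759/2.05 = 0.4273 hr

Final: 0.4273 hr


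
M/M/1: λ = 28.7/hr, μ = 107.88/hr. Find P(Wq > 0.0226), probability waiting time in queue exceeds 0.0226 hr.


ρ = 28.7/107.88 = 0.2660
P(Wq > t) = ρ·e^{−(μ−λ)t} = 0.2660·e^{−1.7895}
= 0.2660·0.167049 = 0.044441

Final: 0.044441


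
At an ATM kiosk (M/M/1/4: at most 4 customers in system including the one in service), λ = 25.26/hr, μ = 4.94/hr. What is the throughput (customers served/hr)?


ρ = 5.1134; P_K = (1−ρ)ρ^4/(1−ρ^5) = 0.804664
λ_eff = λ(1 − P_K) = 25.26·(1 − 0.804664) = 25.26·0.195336 = 4.9342 /hr

Final: 4.9342 /hr


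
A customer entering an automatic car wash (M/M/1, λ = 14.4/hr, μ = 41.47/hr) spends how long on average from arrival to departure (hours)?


W = 1/(μ−λ) = 1/(41.47 − 14.4) = 1/27.07 = 0.03694 hr

Final: 0.03694 hr


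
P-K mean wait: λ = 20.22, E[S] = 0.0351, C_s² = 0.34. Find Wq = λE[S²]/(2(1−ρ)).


ρ = λ·E[S] = 20.22·0.0351 = 0.7097
E[S²] = E[S]²(1+C_s²) = 0.0351²·(1+0.34) = 0.001651
Wq = λ·E[S²]/(2(1−ρ)) = 20.22·0.001651/(2·0.2903) = 0.05750 hr

Final: 0.05750 hr


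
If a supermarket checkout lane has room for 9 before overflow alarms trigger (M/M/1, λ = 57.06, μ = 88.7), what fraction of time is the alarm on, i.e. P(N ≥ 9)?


ρ = 57.06/88.7 = 0.6433
P(N ≥ n) = ρ^n = 0.6433^9 = 0.018866

Final: 0.018866


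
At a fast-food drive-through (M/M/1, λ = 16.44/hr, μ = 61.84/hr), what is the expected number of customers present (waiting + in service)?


ρ = λ/μ = 16.44/61.84 = 0.2658
L = ρ/(1−ρ) = 0.2658/(1 − 0.2658) = 0.2658/0.7342 = 0.3621

Final: 0.3621


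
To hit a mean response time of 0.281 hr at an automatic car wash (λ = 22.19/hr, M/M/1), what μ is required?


W = 1/(μ−λ) ⇒ μ − λ = 1/W = 1/0.281 = 3.5587
μ = λ + 1/W = 22.19 + 3.5587 = 25.7487 per hr

Final: 25.7487 /hr


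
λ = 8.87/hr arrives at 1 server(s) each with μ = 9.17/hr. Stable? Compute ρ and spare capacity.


Total capacity cμ = 1·9.17 = 9.17/hr
ρ = λ/(cμ) = 8.87/9.17 = 0.9673
Stable ⇔ ρ < 1: YES
Spare capacity = cμ − λ = 9.17 − 8.87 = 0.30/hr

Final: ρ = 0.9673; stable; margin = 0.30/hr


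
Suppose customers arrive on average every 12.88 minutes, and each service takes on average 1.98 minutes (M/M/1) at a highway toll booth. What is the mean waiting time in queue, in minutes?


λ = 60/12.88 = 4.6584 /hr
μ = 60/1.98 = 30.3030 /hr
ρ = λ/μ = 4.6584/30.3030 = 0.1537
Wq = ρ/(μ−λ) = 0.1537/(30.3030−4.6584) = 0.005994 hr
In minutes: 0.005994·60 = 0.3597 min

Final: 0.3597 min


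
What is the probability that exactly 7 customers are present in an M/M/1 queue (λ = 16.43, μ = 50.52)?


ρ = 16.43/50.52 = 0.3252
P_n = (1−ρ)·ρ^n = (1 − 0.3252)·0.3252^7 = 0.6748·0.0003848 = 0.0002596

Final: 0.0002596


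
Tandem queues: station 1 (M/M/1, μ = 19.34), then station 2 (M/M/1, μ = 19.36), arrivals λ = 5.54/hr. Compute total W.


Each node sees arrival rate λ = 5.54/hr (tandem ⇒ throughput preserved).
W₁ = 1/(μ₁−λ) = 1/(19.34−5.54) = 0.07246 hr
W₂ = 1/(μ₂−λ) = 1/(19.36−5.54) = 0.07236 hr
W_total = W₁ + W₂ = 0.07246 + 0.07236 = 0.14482 hr

Final: 0.14482 hr


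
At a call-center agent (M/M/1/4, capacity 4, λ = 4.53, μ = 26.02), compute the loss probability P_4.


ρ = λ/μ = 4.53/26.02 = 0.1741
P_K = (1−ρ)ρ^K/(1−ρ^(K+1)) = (0.8259·0.0009187)/(1 − 0.0001599)
= 0.0007587/0.999840 = 0.0007589

Final: 0.0007589


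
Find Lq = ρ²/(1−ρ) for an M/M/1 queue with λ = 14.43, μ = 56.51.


ρ = 14.43/56.51 = 0.2554
Lq = ρ²/(1−ρ) = 0.06521/0.7446 = 0.08757

Final: 0.08757


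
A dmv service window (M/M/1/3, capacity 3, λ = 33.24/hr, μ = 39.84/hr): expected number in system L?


ρ = 33.24/39.84 = 0.8343
L = ρ[1 − (K+1)ρ^K + Kρ^(K+1)] / [(1−ρ)(1−ρ^(K+1))]
Numerator: 0.8343·(1 − 4·0.580798 + 3·0.484581) = 0.108925
Denominator: (0.1657)·(0.515419) = 0.085386
L = 0.108925/0.085386 = 1.2757

Final: 1.2757


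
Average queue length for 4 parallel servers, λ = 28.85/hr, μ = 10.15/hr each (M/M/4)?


a = λ/μ = 2.8424; ρ = a/4 = 0.7106
P₀ = 0.047379
Lq = P₀·a^c·ρ / (c!·(1−ρ)²) = 0.047379·65.27082·0.7106/(24·0.08376)
= 1.09318

Final: 1.09318


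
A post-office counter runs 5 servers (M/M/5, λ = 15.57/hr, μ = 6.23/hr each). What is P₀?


a = λ/μ = 15.57/6.23 = 2.4992; ρ = a/c = 0.4998
Σ_{k=0}^{4} a^k/k! (terms k=0..4) = 1.00000 + 2.49920 + 3.12299 + 2.60166 + 1.62552 = 10.84937
Tail: a^5/(5!(1−ρ)) = 97.49960/(120·0.5002) = 1.62447
P₀ = 1/(10.84937 + 1.62447) = 1/12.47384 = 0.080168

Final: 0.080168


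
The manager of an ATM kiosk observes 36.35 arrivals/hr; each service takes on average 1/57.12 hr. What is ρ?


ρ = λ/μ = 36.35/57.12 = 0.6364

Final: 0.6364


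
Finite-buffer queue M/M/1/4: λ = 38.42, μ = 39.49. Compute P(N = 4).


ρ = λ/μ = 38.42/39.49 = 0.9729
P_K = (1−ρ)ρ^K/(1−ρ^(K+1)) = (0.02710·0.895944)/(1 − 0.871668)
= 0.024276/0.128332 = 0.189166

Final: 0.189166


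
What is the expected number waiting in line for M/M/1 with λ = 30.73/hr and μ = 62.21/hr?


ρ = 30.73/62.21 = 0.4940
Lq = ρ²/(1−ρ) = 0.2440/0.5060 = 0.4822

Final: 0.4822


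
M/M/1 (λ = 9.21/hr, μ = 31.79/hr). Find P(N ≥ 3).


ρ = 9.21/31.79 = 0.2897
P(N ≥ n) = ρ^n = 0.2897^3 = 0.024317

Final: 0.024317


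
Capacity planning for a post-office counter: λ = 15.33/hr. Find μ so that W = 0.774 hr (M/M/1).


W = 1/(μ−λ) ⇒ μ − λ = 1/W = 1/0.774 = 1.2920
μ = λ + 1/W = 15.33 + 1.2920 = 16.6220 per hr

Final: 16.6220 /hr


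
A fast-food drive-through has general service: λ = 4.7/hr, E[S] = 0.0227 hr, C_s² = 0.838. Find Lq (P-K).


ρ = λ·E[S] = 4.7·0.0227 = 0.1067
Lq = ρ²(1+C_s²)/(2(1−ρ)) = 0.01138·(1+0.838)/(2·0.8933)
= 0.01138·1.8380/1.7866 = 0.01171

Final: 0.01171


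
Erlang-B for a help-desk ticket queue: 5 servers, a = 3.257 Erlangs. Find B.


B(c,a) = (a^c/c!) / Σ_{k=0}^{c} a^k/k!
a^5/5! = 3.054271
Σ terms (k=0..5): 1.00000 + 3.25700 + 5.30402 + 5.75840 + 4.68878 + 3.05427 = 23.062477
B = 3.054271/23.062477 = 0.132435

Final: 0.132435


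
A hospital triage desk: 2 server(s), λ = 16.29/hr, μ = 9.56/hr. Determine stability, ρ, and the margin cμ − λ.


Total capacity cμ = 2·9.56 = 19.12/hr
ρ = λ/(cμ) = 16.29/19.12 = 0.8520
Stable ⇔ ρ < 1: YES
Spare capacity = cμ − λ = 19.12 − 16.29 = 2.83/hr

Final: ρ = 0.8520; stable; margin = 2.83/hr


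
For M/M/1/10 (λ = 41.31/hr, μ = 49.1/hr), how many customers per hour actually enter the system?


ρ = 0.8413; P_K = (1−ρ)ρ^10/(1−ρ^11) = 0.033154
λ_eff = λ(1 − P_K) = 41.31·(1 − 0.033154) = 41.31·0.966846 = 39.9404 /hr

Final: 39.9404 /hr


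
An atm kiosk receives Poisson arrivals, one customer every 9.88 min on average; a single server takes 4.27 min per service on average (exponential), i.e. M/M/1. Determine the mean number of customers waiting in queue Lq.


λ = 60/9.88 = 6.0729 /hr
μ = 60/4.27 = 14.0515 /hr
ρ = λ/μ = 6.0729/14.0515 = 0.4322
Lq = ρ²/(1−ρ) = 0.1868/0.5678 = 0.3290

Final: 0.3290


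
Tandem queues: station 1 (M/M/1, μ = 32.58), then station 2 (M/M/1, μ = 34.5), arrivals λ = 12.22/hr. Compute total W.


Each node sees arrival rate λ = 12.22/hr (tandem ⇒ throughput preserved).
W₁ = 1/(μ₁−λ) = 1/(32.58−12.22) = 0.04912 hr
W₂ = 1/(μ₂−λ) = 1/(34.5−12.22) = 0.04488 hr
W_total = W₁ + W₂ = 0.04912 + 0.04488 = 0.09400 hr

Final: 0.09400 hr


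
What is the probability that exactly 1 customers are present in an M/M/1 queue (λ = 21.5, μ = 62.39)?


ρ = 21.5/62.39 = 0.3446
P_n = (1−ρ)·ρ^n = (1 − 0.3446)·0.3446^1 = 0.6554·0.344607 = 0.225853

Final: 0.225853


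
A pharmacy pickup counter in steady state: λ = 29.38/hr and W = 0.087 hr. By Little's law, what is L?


L = λW = 29.38·0.087 = 2.5561

Final: 2.5561


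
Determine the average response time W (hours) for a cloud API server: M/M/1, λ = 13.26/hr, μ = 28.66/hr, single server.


W = 1/(μ−λ) = 1/(28.66 − 13.26) = 1/15.40 = 0.06494 hr

Final: 0.06494 hr


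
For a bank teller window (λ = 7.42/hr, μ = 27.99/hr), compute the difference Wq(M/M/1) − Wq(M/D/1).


ρ = 7.42/27.99 = 0.2651
Wq(M/M/1) = ρ/(μ−λ) = 0.2651/20.57 = 0.01289 hr
Wq(M/D/1) = ρ/(2(μ−λ)) = 0.006444 hr
Savings = 0.01289 − 0.006444 = 0.006444 hr

Final: 0.006444 hr


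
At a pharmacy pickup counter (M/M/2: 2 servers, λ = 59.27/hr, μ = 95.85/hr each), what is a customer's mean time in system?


a = 0.6184; ρ = 0.3092; P₀ = 0.527673
Lq = P₀·a^c·ρ/(c!(1−ρ)²) = 0.06536
Wq = Lq/λ = 0.06536/59.27 = 0.001103 hr
W = Wq + 1/μ = 0.001103 + 0.01043 = 0.01154 hr

Final: 0.01154 hr


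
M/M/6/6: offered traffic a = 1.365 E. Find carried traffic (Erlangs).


B(6,1.365) = 0.002296 (Erlang-B)
Carried load = a(1 − B) = 1.365·(1 − 0.002296) = 1.365·0.997704 = 1.3619 E

Final: 1.3619 Erlangs


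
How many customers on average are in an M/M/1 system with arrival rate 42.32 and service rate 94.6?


ρ = λ/μ = 42.32/94.6 = 0.4474
L = ρ/(1−ρ) = 0.4474/(1 − 0.4474) = 0.4474/0.5526 = 0.8095

Final: 0.8095


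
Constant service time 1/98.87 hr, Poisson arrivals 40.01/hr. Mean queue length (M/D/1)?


ρ = 40.01/98.87 = 0.4047
M/D/1: Lq = ρ²/(2(1−ρ)) = 0.1638/(2·0.5953) = 0.13754

Final: 0.13754


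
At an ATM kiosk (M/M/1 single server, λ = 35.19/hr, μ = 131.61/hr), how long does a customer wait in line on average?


ρ = 35.19/131.61 = 0.2674
Wq = ρ/(μ−λ) = 0.2674/(131.61 − 35.19) = 0.2674/96.42 = 0.002773 hr

Final: 0.002773 hr


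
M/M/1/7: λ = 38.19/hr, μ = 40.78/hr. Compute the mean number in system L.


ρ = 38.19/40.78 = 0.9365
L = ρ[1 − (K+1)ρ^K + Kρ^(K+1)] / [(1−ρ)(1−ρ^(K+1))]
Numerator: 0.9365·(1 − 8·0.631709 + 7·0.591588) = 0.081892
Denominator: (0.06351)·(0.408412) = 0.025939
L = 0.081892/0.025939 = 3.1571

Final: 3.1571


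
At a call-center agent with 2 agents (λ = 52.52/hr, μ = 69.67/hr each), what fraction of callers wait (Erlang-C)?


a = λ/μ = 0.7538; ρ = a/2 = 0.3769
P₀ = 0.452517 (from M/M/c formula)
C(c,a) = [a^c/(c!(1−ρ))]·P₀ = [0.56827/(2·0.6231)]·0.452517
= 0.45602·0.452517 = 0.206357

Final: 0.206357


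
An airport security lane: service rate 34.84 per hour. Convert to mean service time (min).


Mean service time = 1/μ = 1/34.84 hour = 0.02870 hour
In minutes: 0.02870 × 60 = 1.7222 min

Final: 1.7222 min


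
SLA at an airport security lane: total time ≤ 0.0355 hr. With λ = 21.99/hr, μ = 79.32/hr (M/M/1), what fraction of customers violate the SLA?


W ~ Exponential(μ−λ) for M/M/1.
μ − λ = 79.32 − 21.99 = 57.3300
P(W > t) = e^{−(μ−λ)t} = e^{−2.0352} = 0.130652

Final: 0.130652


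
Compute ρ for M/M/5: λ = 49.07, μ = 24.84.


ρ = λ/(cμ) = 49.07/(5·24.84) = 49.07/124.20 = 0.3951

Final: 0.3951


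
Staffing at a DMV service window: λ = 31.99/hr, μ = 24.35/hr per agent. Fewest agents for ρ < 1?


Stability requires cμ > λ ⇔ c > λ/μ.
λ/μ = 31.99/24.35 = 1.3138
Minimum integer c = ⌊1.3138⌋ + 1 = 2
Check: 2·24.35 = 48.70 > 31.99, while 1·24.35 = 24.35 ≤ 31.99

Final: 2 servers


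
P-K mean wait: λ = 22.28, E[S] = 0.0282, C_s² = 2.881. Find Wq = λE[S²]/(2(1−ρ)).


ρ = λ·E[S] = 22.28·0.0282 = 0.6283
E[S²] = E[S]²(1+C_s²) = 0.0282²·(1+2.881) = 0.003086
Wq = λ·E[S²]/(2(1−ρ)) = 22.28·0.003086/(2·0.3717) = 0.09250 hr

Final: 0.09250 hr


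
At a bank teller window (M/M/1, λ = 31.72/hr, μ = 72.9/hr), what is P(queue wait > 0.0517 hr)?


ρ = 31.72/72.9 = 0.4351
P(Wq > t) = ρ·e^{−(μ−λ)t} = 0.4351·e^{−2.1290}
= 0.4351·0.118955 = 0.051760

Final: 0.051760


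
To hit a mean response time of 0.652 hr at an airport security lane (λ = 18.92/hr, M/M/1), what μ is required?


W = 1/(μ−λ) ⇒ μ − λ = 1/W = 1/0.652 = 1.5337
μ = λ + 1/W = 18.92 + 1.5337 = 20.4537 per hr

Final: 20.4537 /hr


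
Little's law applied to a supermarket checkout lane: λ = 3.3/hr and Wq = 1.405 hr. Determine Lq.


Lq = λWq = 3.3·1.405 = 4.6365

Final: 4.6365


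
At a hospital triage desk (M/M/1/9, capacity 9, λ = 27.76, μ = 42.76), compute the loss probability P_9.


ρ = λ/μ = 27.76/42.76 = 0.6492
P_K = (1−ρ)ρ^K/(1−ρ^(K+1)) = (0.3508·0.020485)/(1 − 0.013299)
= 0.007186/0.986701 = 0.007283

Final: 0.007283


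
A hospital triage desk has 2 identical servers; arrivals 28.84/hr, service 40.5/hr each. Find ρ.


ρ = λ/(cμ) = 28.84/(2·40.5) = 28.84/81.00 = 0.3560

Final: 0.3560


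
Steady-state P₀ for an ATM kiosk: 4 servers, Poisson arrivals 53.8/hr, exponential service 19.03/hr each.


a = λ/μ = 53.8/19.03 = 2.8271; ρ = a/c = 0.7068
Σ_{k=0}^{3} a^k/k! (terms k=0..3) = 1.00000 + 2.82712 + 3.99629 + 3.76599 = 11.58940
Tail: a^4/(4!(1−ρ)) = 63.88133/(24·0.2932) = 9.07752
P₀ = 1/(11.58940 + 9.07752) = 1/20.66692 = 0.048387

Final: 0.048387


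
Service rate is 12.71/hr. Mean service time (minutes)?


Mean service time = 1/μ = 1/12.71 hour = 0.07868 hour
In minutes: 0.07868 × 60 = 4.7207 min

Final: 4.7207 min


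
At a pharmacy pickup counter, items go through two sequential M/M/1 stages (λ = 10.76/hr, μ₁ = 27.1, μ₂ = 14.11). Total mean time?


Each node sees arrival rate λ = 10.76/hr (tandem ⇒ throughput preserved).
W₁ = 1/(μ₁−λ) = 1/(27.1−10.76) = 0.06120 hr
W₂ = 1/(μ₂−λ) = 1/(14.11−10.76) = 0.29851 hr
W_total = W₁ + W₂ = 0.06120 + 0.29851 = 0.35971 hr

Final: 0.35971 hr


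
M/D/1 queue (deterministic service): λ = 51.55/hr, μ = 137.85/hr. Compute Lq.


ρ = 51.55/137.85 = 0.3740
M/D/1: Lq = ρ²/(2(1−ρ)) = 0.1398/(2·0.6260) = 0.11169

Final: 0.11169


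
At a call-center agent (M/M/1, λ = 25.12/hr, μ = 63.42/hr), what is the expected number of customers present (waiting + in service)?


ρ = λ/μ = 25.12/63.42 = 0.3961
L = ρ/(1−ρ) = 0.3961/(1 − 0.3961) = 0.3961/0.6039 = 0.6559

Final: 0.6559


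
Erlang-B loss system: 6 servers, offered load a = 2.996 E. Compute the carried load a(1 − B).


B(6,2.996) = 0.051938 (Erlang-B)
Carried load = a(1 − B) = 2.996·(1 − 0.051938) = 2.996·0.948062 = 2.8404 E

Final: 2.8404 Erlangs


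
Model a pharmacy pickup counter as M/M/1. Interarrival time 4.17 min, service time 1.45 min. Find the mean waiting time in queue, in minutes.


λ = 60/4.17 = 14.3885 /hr
μ = 60/1.45 = 41.3793 /hr
ρ = λ/μ = 14.3885/41.3793 = 0.3477
Wq = ρ/(μ−λ) = 0.3477/(41.3793−14.3885) = 0.01288 hr
In minutes: 0.01288·60 = 0.7730 min

Final: 0.7730 min


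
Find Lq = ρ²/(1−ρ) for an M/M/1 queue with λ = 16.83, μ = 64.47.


ρ = 16.83/64.47 = 0.2611
Lq = ρ²/(1−ρ) = 0.06815/0.7389 = 0.09222

Final: 0.09222


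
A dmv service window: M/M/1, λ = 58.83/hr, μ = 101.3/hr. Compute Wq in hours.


ρ = 58.83/101.3 = 0.5808
Wq = ρ/(μ−λ) = 0.5808/(101.3 − 58.83) = 0.5808/42.47 = 0.01367 hr

Final: 0.01367 hr


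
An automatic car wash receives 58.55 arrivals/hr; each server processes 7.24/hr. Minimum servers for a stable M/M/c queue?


Stability requires cμ > λ ⇔ c > λ/μ.
λ/μ = 58.55/7.24 = 8.0870
Minimum integer c = ⌊8.0870⌋ + 1 = 9
Check: 9·7.24 = 65.16 > 58.55, while 8·7.24 = 57.92 ≤ 58.55

Final: 9 servers


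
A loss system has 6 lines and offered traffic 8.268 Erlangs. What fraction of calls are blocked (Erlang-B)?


B(c,a) = (a^c/c!) / Σ_{k=0}^{c} a^k/k!
a^6/6! = 443.680469
Σ terms (k=0..6): 1.00000 + 8.26800 + 34.17991 + 94.19984 + 194.71106 + 321.97422 + 443.68047 = 1098.013498
B = 443.680469/1098.013498 = 0.404076

Final: 0.404076


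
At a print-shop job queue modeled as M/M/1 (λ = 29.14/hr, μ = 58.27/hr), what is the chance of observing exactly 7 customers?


ρ = 29.14/58.27 = 0.5001
P_n = (1−ρ)·ρ^n = (1 − 0.5001)·0.5001^7 = 0.4999·0.007822 = 0.003910

Final: 0.003910


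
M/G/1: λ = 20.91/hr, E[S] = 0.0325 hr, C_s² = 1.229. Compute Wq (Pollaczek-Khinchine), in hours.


ρ = λ·E[S] = 20.91·0.0325 = 0.6796
E[S²] = E[S]²(1+C_s²) = 0.0325²·(1+1.229) = 0.002354
Wq = λ·E[S²]/(2(1−ρ)) = 20.91·0.002354/(2·0.3204) = 0.07682 hr

Final: 0.07682 hr


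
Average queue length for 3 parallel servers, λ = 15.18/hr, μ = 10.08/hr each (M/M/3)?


a = λ/μ = 1.5060; ρ = a/3 = 0.5020
P₀ = 0.209079
Lq = P₀·a^c·ρ / (c!·(1−ρ)²) = 0.209079·3.41534·0.5020/(6·0.24802)
= 0.24088

Final: 0.24088


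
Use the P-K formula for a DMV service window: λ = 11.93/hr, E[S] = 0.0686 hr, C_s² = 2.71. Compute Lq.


ρ = λ·E[S] = 11.93·0.0686 = 0.8184
Lq = ρ²(1+C_s²)/(2(1−ρ)) = 0.6698·(1+2.71)/(2·0.1816)
= 0.6698·3.7100/0.3632 = 6.84152

Final: 6.84152


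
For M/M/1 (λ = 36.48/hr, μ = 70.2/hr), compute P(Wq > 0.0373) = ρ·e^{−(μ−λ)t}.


ρ = 36.48/70.2 = 0.5197
P(Wq > t) = ρ·e^{−(μ−λ)t} = 0.5197·e^{−1.2578}
= 0.5197·0.284291 = 0.147734

Final: 0.147734


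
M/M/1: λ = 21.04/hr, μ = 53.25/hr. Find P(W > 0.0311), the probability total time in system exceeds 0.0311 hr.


W ~ Exponential(μ−λ) for M/M/1.
μ − λ = 53.25 − 21.04 = 32.2100
P(W > t) = e^{−(μ−λ)t} = e^{−1.0017} = 0.367243

Final: 0.367243


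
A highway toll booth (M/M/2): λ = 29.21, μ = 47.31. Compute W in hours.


a = 0.6174; ρ = 0.3087; P₀ = 0.528224
Lq = P₀·a^c·ρ/(c!(1−ρ)²) = 0.06504
Wq = Lq/λ = 0.06504/29.21 = 0.002227 hr
W = Wq + 1/μ = 0.002227 + 0.02114 = 0.02336 hr

Final: 0.02336 hr


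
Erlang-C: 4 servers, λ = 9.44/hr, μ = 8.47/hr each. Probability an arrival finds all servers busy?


a = λ/μ = 1.1145; ρ = a/4 = 0.2786
P₀ = 0.327283 (from M/M/c formula)
C(c,a) = [a^c/(c!(1−ρ))]·P₀ = [1.54296/(24·0.7214)]·0.327283
= 0.08912·0.327283 = 0.029168

Final: 0.029168


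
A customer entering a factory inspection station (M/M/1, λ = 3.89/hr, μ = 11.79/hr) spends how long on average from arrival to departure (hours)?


W = 1/(μ−λ) = 1/(11.79 − 3.89) = 1/7.90 = 0.1266 hr

Final: 0.1266 hr


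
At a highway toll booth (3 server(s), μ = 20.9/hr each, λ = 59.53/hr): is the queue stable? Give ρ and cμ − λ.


Total capacity cμ = 3·20.9 = 62.70/hr
ρ = λ/(cμ) = 59.53/62.70 = 0.9494
Stable ⇔ ρ < 1: YES
Spare capacity = cμ − λ = 62.70 − 59.53 = 3.17/hr

Final: ρ = 0.9494; stable; margin = 3.17/hr


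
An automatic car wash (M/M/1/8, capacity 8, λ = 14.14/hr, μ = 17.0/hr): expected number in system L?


ρ = 14.14/17.0 = 0.8318
L = ρ[1 − (K+1)ρ^K + Kρ^(K+1)] / [(1−ρ)(1−ρ^(K+1))]
Numerator: 0.8318·(1 − 9·0.229089 + 8·0.190548) = 0.384762
Denominator: (0.1682)·(0.809452) = 0.136178
L = 0.384762/0.136178 = 2.8254

Final: 2.8254


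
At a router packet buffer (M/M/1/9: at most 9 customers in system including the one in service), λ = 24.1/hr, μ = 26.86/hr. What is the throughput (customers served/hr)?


ρ = 0.8972; P_K = (1−ρ)ρ^9/(1−ρ^10) = 0.058512
λ_eff = λ(1 − P_K) = 24.1·(1 − 0.058512) = 24.1·0.941488 = 22.6899 /hr

Final: 22.6899 /hr


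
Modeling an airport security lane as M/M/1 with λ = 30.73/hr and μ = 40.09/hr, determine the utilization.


ρ = λ/μ = 30.73/40.09 = 0.7665

Final: 0.7665


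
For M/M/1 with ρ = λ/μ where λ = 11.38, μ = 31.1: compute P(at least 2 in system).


ρ = 11.38/31.1 = 0.3659
P(N ≥ n) = ρ^n = 0.3659^2 = 0.133895

Final: 0.133895


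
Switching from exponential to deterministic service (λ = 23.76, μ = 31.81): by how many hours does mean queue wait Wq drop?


ρ = 23.76/31.81 = 0.7469
Wq(M/M/1) = ρ/(μ−λ) = 0.7469/8.05 = 0.09279 hr
Wq(M/D/1) = ρ/(2(μ−λ)) = 0.04639 hr
Savings = 0.09279 − 0.04639 = 0.04639 hr

Final: 0.04639 hr


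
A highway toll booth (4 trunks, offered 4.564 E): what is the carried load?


B(4,4.564) = 0.362283 (Erlang-B)
Carried load = a(1 − B) = 4.564·(1 − 0.362283) = 4.564·0.637717 = 2.9105 E

Final: 2.9105 Erlangs


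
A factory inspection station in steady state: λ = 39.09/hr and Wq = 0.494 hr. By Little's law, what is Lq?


Lq = λWq = 39.09·0.494 = 19.3105

Final: 19.3105


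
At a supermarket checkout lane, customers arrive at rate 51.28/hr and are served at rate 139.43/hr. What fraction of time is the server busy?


ρ = λ/μ = 51.28/139.43 = 0.3678

Final: 0.3678


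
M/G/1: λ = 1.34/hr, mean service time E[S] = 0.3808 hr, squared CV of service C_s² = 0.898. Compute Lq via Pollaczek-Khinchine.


ρ = λ·E[S] = 1.34·0.3808 = 0.5103
Lq = ρ²(1+C_s²)/(2(1−ρ)) = 0.2604·(1+0.898)/(2·0.4897)
= 0.2604·1.8980/0.9795 = 0.50456

Final: 0.50456


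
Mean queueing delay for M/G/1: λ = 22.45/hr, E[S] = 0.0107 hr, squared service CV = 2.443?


ρ = λ·E[S] = 22.45·0.0107 = 0.2402
E[S²] = E[S]²(1+C_s²) = 0.0107²·(1+2.443) = 0.0003942
Wq = λ·E[S²]/(2(1−ρ)) = 22.45·0.0003942/(2·0.7598) = 0.005824 hr

Final: 0.005824 hr


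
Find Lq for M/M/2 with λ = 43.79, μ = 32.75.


a = λ/μ = 1.3371; ρ = a/2 = 0.6685
P₀ = 0.198646
Lq = P₀·a^c·ρ / (c!·(1−ρ)²) = 0.198646·1.78783·0.6685/(2·0.10986)
= 1.08062

Final: 1.08062


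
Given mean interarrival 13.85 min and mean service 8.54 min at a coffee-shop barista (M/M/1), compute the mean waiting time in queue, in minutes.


λ = 60/13.85 = 4.3321 /hr
μ = 60/8.54 = 7.0258 /hr
ρ = λ/μ = 4.3321/7.0258 = 0.6166
Wq = ρ/(μ−λ) = 0.6166/(7.0258−4.3321) = 0.22891 hr
In minutes: 0.22891·60 = 13.735 min

Final: 13.735 min


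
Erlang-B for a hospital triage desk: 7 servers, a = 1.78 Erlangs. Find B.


B(c,a) = (a^c/c!) / Σ_{k=0}^{c} a^k/k!
a^7/7! = 0.011233
Σ terms (k=0..7): 1.00000 + 1.78000 + 1.58420 + 0.93996 + 0.41828 + 0.14891 + 0.04418 + 0.01123 = 5.926758
B = 0.011233/5.926758 = 0.001895

Final: 0.001895


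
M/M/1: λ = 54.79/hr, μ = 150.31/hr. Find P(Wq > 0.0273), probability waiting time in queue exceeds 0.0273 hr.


ρ = 54.79/150.31 = 0.3645
P(Wq > t) = ρ·e^{−(μ−λ)t} = 0.3645·e^{−2.6077}
= 0.3645·0.073704 = 0.026866

Final: 0.026866
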